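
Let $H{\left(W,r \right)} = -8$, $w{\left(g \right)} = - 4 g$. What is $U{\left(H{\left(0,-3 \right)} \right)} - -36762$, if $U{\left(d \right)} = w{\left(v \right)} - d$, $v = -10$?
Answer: $36810$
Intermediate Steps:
$U{\left(d \right)} = 40 - d$ ($U{\left(d \right)} = \left(-4\right) \left(-10\right) - d = 40 - d$)
$U{\left(H{\left(0,-3 \right)} \right)} - -36762 = \left(40 - -8\right) - -36762 = \left(40 + 8\right) + 36762 = 48 + 36762 = 36810$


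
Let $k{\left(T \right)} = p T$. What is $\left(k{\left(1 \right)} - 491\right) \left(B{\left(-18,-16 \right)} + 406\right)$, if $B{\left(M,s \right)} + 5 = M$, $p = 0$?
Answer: $-188053$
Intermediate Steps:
$B{\left(M,s \right)} = -5 + M$
$k{\left(T \right)} = 0$ ($k{\left(T \right)} = 0 T = 0$)
$\left(k{\left(1 \right)} - 491\right) \left(B{\left(-18,-16 \right)} + 406\right) = \left(0 - 491\right) \left(\left(-5 - 18\right) + 406\right) = - 491 \left(-23 + 406\right) = \left(-491\right) 383 = -188053$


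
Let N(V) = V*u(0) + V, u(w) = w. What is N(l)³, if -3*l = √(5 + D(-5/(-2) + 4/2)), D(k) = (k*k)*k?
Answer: -769*√1538/864 ≈ -34.905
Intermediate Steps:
D(k) = k³ (D(k) = k²*k = k³)
l = -√1538/12 (l = -√(5 + (-5/(-2) + 4/2)³)/3 = -√(5 + (-5*(-½) + 4*(½))³)/3 = -√(5 + (5/2 + 2)³)/3 = -√(5 + (9/2)³)/3 = -√(5 + 729/8)/3 = -√1538/12 ≈ -3.2681)
N(V) = V (N(V) = V*0 + V = 0 + V = V)
N(l)³ = (-√1538/12)³ = -769*√1538/864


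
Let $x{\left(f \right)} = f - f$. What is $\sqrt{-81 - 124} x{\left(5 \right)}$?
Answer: $0$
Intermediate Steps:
$x{\left(f \right)} = 0$
$\sqrt{-81 - 124} x{\left(5 \right)} = \sqrt{-81 - 124} \cdot 0 = \sqrt{-205} \cdot 0 = i \sqrt{205} \cdot 0 = 0$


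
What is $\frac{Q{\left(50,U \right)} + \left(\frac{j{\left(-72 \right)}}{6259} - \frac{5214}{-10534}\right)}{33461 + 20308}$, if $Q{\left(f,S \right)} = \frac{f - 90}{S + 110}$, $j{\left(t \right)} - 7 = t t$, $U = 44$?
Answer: $\frac{81889670}{4135966521533} \approx 1.9799 \cdot 10^{-5}$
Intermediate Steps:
$j{\left(t \right)} = 7 + t^{2}$ ($j{\left(t \right)} = 7 + t t = 7 + t^{2}$)
$Q{\left(f,S \right)} = \frac{-90 + f}{110 + S}$
$\frac{Q{\left(50,U \right)} + \left(\frac{j{\left(-72 \right)}}{6259} - \frac{5214}{-10534}\right)}{33461 + 20308} = \frac{\frac{-90 + 50}{110 + 44} - \left(- \frac{2607}{5267} - \frac{7 + \left(-72\right)^{2}}{6259}\right)}{33461 + 20308} = \frac{\frac{1}{154} \left(-40\right) - \left(- \frac{2607}{5267} - \left(7 + 5184\right) \frac{1}{6259}\right)}{53769} = \left(\frac{1}{154} \left(-40\right) + \left(5191 \cdot \frac{1}{6259} + \frac{2607}{5267}\right)\right) \frac{1}{53769} = \left(- \frac{20}{77} + \left(\frac{5191}{6259} + \frac{2607}{5267}\right)\right) \frac{1}{53769} = \left(- \frac{20}{77} + \frac{43658210}{32966153}\right) \frac{1}{53769} = \frac{245669010}{230763071} \cdot \frac{1}{53769} = \frac{81889670}{4135966521533}$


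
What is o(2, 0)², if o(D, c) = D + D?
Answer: 16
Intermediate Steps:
o(D, c) = 2*D
o(2, 0)² = (2*2)² = 4² = 16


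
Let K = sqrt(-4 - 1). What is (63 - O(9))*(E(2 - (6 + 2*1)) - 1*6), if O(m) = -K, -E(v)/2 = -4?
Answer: 126 + 2*I*sqrt(5) ≈ 126.0 + 4.4721*I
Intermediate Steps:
K = I*sqrt(5) (K = sqrt(-5) = I*sqrt(5) ≈ 2.2361*I)
E(v) = 8 (E(v) = -2*(-4) = 8)
O(m) = -I*sqrt(5)
(63 - O(9))*(E(2 - (6 + 2*1)) - 1*6) = (63 - (-1)*I*sqrt(5))*(8 - 1*6) = (63 + I*sqrt(5))*(8 - 6) = (63 + I*sqrt(5))*2 = 126 + 2*I*sqrt(5)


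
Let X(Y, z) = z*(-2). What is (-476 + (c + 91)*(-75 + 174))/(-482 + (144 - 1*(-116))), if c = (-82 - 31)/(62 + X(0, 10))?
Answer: -115733/3108 ≈ -37.237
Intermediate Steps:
X(Y, z) = -2*z
c = -113/42 (c = (-82 - 31)/(62 - 2*10) = -113/(62 - 20) = -113/42 ≈ -2.6905)
(-476 + (c + 91)*(-75 + 174))/(-482 + (144 - 1*(-116))) = (-476 + (-113/42 + 91)*(-75 + 174))/(-482 + (144 - 1*(-116))) = (-476 + (3709/42)*99)/(-482 + (144 + 116)) = (-476 + 122397/14)/(-482 + 260) = (115733/14)/(-222) = (115733/14)*(-1/222) = -115733/3108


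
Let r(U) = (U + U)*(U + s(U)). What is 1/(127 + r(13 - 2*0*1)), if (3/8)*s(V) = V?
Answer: 3/4099 ≈ 0.00073189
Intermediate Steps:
s(V) = 8*V/3
r(U) = 22*U²/3 (r(U) = (U + U)*(U + 8*U/3) = (2*U)*(11*U/3) = 22*U²/3)
1/(127 + r(13 - 2*0*1)) = 1/(127 + 22*(13 - 2*0*1)²/3) = 1/(127 + 22*(13 + 0*1)²/3) = 1/(127 + 22*(13 + 0)²/3) = 1/(127 + (22/3)*13²) = 1/(127 + (22/3)*169) = 1/(127 + 3718/3) = 1/(4099/3) = 3/4099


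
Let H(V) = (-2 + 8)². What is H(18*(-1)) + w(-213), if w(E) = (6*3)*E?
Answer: -3798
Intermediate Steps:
H(V) = 36 (H(V) = 6² = 36)
w(E) = 18*E
H(18*(-1)) + w(-213) = 36 + 18*(-213) = 36 - 3834 = -3798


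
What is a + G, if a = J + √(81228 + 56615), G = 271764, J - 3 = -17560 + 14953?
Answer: 269160 + √137843 ≈ 2.6953e+5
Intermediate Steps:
J = -2604 (J = 3 + (-17560 + 14953) = 3 - 2607 = -2604)
a = -2604 + √137843 (a = -2604 + √(81228 + 56615) = -2604 + √137843 ≈ -2232.7)
a + G = (-2604 + √137843) + 271764 = 269160 + √137843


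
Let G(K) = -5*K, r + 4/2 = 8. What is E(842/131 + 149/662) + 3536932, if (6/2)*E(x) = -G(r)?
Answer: 3536942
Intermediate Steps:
r = 6 (r = -2 + 8 = 6)
E(x) = 10 (E(x) = (-(-5)*6)/3 = (-1*(-30))/3 = (⅓)*30 = 10)
E(842/131 + 149/662) + 3536932 = 10 + 3536932 = 3536942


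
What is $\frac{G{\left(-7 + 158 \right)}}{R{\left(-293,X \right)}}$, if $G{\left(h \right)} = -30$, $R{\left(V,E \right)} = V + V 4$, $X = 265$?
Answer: $\frac{6}{293} \approx 0.020478$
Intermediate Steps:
$R{\left(V,E \right)} = 5 V$ ($R{\left(V,E \right)} = V + 4 V = 5 V$)
$\frac{G{\left(-7 + 158 \right)}}{R{\left(-293,X \right)}} = - \frac{30}{5 \left(-293\right)} = - \frac{30}{-1465} = \left(-30\right) \left(- \frac{1}{1465}\right) = \frac{6}{293}$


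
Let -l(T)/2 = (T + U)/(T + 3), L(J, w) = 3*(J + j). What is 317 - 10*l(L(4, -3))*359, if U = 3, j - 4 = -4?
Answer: 7497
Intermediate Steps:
j = 0 (j = 4 - 4 = 0)
L(J, w) = 3*J (L(J, w) = 3*(J + 0) = 3*J)
l(T) = -2 (l(T) = -2*(T + 3)/(T + 3) = -2*(3 + T)/(3 + T) = -2*1 = -2)
317 - 10*l(L(4, -3))*359 = 317 - 10*(-2)*359 = 317 + 20*359 = 317 + 7180 = 7497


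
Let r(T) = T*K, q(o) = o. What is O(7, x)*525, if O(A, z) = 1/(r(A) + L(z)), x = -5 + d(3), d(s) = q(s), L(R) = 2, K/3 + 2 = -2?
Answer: -525/82 ≈ -6.4024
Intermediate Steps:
K = -12 (K = -6 + 3*(-2) = -6 - 6 = -12)
r(T) = -12*T (r(T) = T*(-12) = -12*T)
d(s) = s
x = -2 (x = -5 + 3 = -2)
O(A, z) = 1/(2 - 12*A) (O(A, z) = 1/(-12*A + 2) = 1/(2 - 12*A))
O(7, x)*525 = -1/(-2 + 12*7)*525 = -1/(-2 + 84)*525 = -1/82*525 = -525/82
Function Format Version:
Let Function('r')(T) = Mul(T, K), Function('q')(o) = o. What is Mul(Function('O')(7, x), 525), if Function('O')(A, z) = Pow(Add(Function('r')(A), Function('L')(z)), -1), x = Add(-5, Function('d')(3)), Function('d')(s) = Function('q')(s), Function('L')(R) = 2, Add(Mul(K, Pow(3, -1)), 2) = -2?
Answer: Rational(-525, 82) ≈ -6.4024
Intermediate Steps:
K = -12 (K = Add(-6, Mul(3, -2)) = Add(-6, -6) = -12)
Function('r')(T) = Mul(-12, T) (Function('r')(T) = Mul(T, -12) = Mul(-12, T))
Function('d')(s) = s
x = -2 (x = Add(-5, 3) = -2)
Function('O')(A, z) = Pow(Add(2, Mul(-12, A)), -1) (Function('O')(A, z) = Pow(Add(Mul(-12, A), 2), -1) = Pow(Add(2, Mul(-12, A)), -1))
Mul(Function('O')(7, x), 525) = Mul(Mul(-1, Pow(Add(-2, Mul(12, 7)), -1)), 525) = Mul(Mul(-1, Pow(Add(-2, 84), -1)), 525) = Mul(Mul(-1, Pow(82, -1)), 525) = Mul(Mul(-1, Rational(1, 82)), 525) = Mul(Rational(-1, 82), 525) = Rational(-525, 82)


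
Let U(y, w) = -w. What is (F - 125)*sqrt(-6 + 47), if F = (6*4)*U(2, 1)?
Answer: -149*sqrt(41) ≈ -954.07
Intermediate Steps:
F = -24 (F = (6*4)*(-1*1) = 24*(-1) = -24)
(F - 125)*sqrt(-6 + 47) = (-24 - 125)*sqrt(-6 + 47) = -149*sqrt(41)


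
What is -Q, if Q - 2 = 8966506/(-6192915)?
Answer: -3419324/6192915 ≈ -0.55213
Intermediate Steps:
Q = 3419324/6192915 (Q = 2 + 8966506/(-6192915) = 2 + 8966506*(-1/6192915) = 2 - 8966506/6192915 = 3419324/6192915 ≈ 0.55213)
-Q = -1*3419324/6192915 = -3419324/6192915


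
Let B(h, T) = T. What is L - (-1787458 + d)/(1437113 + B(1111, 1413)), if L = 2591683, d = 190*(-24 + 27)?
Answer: 1864102583073/719263 ≈ 2.5917e+6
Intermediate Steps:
d = 570 (d = 190*3 = 570)
L - (-1787458 + d)/(1437113 + B(1111, 1413)) = 2591683 - (-1787458 + 570)/(1437113 + 1413) = 2591683 - (-1786888)/1438526 = 2591683 - 1*(-893444/719263) = 2591683 + 893444/719263 = 1864102583073/719263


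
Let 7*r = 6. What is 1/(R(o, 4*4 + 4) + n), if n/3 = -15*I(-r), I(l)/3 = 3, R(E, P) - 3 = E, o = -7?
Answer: -1/409 ≈ -0.0024450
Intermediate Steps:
r = 6/7 (r = (⅐)*6 = 6/7 ≈ 0.85714)
R(E, P) = 3 + E
I(l) = 9 (I(l) = 3*3 = 9)
n = -405 (n = 3*(-15*9) = 3*(-135) = -405)
1/(R(o, 4*4 + 4) + n) = 1/((3 - 7) - 405) = 1/(-4 - 405) = 1/(-409) = -1/409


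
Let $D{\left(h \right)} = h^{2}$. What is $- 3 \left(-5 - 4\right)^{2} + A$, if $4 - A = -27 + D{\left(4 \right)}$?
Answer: $-228$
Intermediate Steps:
$A = 15$ ($A = 4 - \left(-27 + 4^{2}\right) = 4 - \left(-27 + 16\right) = 4 - -11 = 4 + 11 = 15$)
$- 3 \left(-5 - 4\right)^{2} + A = - 3 \left(-5 - 4\right)^{2} + 15 = - 3 \left(-9\right)^{2} + 15 = \left(-3\right) 81 + 15 = -243 + 15 = -228$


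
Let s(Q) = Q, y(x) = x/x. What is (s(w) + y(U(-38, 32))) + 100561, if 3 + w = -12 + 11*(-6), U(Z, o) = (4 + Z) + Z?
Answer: 100481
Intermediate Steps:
U(Z, o) = 4 + 2*Z
w = -81 (w = -3 + (-12 + 11*(-6)) = -3 + (-12 - 66) = -3 - 78 = -81)
y(x) = 1
(s(w) + y(U(-38, 32))) + 100561 = (-81 + 1) + 100561 = -80 + 100561 = 100481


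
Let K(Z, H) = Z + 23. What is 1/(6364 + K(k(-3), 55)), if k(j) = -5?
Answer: 1/6382 ≈ 0.00015669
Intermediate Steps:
K(Z, H) = 23 + Z
1/(6364 + K(k(-3), 55)) = 1/(6364 + (23 - 5)) = 1/(6364 + 18) = 1/6382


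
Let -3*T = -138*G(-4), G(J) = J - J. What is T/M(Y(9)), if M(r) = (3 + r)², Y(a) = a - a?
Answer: 0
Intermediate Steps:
Y(a) = 0
G(J) = 0
T = 0 (T = -(-46)*0 = -⅓*0 = 0)
T/M(Y(9)) = 0/((3 + 0)²) = 0/(3²) = 0/9 = 0*(⅑) = 0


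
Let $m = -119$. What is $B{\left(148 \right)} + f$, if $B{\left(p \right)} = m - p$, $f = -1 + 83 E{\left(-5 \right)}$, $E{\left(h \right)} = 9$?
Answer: $479$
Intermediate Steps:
$f = 746$ ($f = -1 + 83 \cdot 9 = -1 + 747 = 746$)
$B{\left(p \right)} = -119 - p$
$B{\left(148 \right)} + f = \left(-119 - 148\right) + 746 = -267 + 746 = 479$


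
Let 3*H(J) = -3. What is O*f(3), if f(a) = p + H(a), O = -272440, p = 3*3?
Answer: -2179520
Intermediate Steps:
H(J) = -1 (H(J) = (⅓)*(-3) = -1)
p = 9
f(a) = 8 (f(a) = 9 - 1 = 8)
O*f(3) = -272440*8 = -2179520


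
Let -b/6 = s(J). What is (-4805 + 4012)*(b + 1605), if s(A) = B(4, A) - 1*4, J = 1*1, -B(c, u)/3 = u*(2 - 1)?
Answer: -1306071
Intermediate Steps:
B(c, u) = -3*u (B(c, u) = -3*u*(2 - 1) = -3*u)
J = 1
s(A) = -4 - 3*A (s(A) = -3*A - 1*4 = -3*A - 4 = -4 - 3*A)
b = 42 (b = -6*(-4 - 3*1) = -6*(-4 - 3) = -6*(-7) = 42)
(-4805 + 4012)*(b + 1605) = (-4805 + 4012)*(42 + 1605) = -793*1647 = -1306071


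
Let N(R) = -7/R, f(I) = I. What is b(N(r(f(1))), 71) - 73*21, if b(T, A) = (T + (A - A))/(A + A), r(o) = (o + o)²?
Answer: -870751/568 ≈ -1533.0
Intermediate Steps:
r(o) = 4*o² (r(o) = (2*o)² = 4*o²)
b(T, A) = T/(2*A) (b(T, A) = (T + 0)/((2*A)) = T*(1/(2*A)) = T/(2*A))
b(N(r(f(1))), 71) - 73*21 = (½)*(-7/(4*1²))/71 - 73*21 = (½)*(-7/(4*1))*(1/71) - 1533 = (½)*(-7/4)*(1/71) - 1533 = -7/568 - 1533 = -870751/568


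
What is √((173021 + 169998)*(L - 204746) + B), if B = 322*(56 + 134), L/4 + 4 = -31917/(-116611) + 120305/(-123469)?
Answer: I*√14560222317709185975273716642826/14397843559 ≈ 2.6503e+5*I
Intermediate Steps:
L = -270718002072/14397843559 (L = -16 + 4*(-31917/(-116611) + 120305/(-123469)) = -16 + 4*(-31917*(-1/116611) + 120305*(-1/123469)) = -16 + 4*(31917/116611 - 120305/123469) = -16 + 4*(-10088126282/14397843559) = -16 - 40352505128/14397843559 = -270718002072/14397843559 ≈ -18.803)
B = 61180 (B = 322*190 = 61180)
√((173021 + 169998)*(L - 204746) + B) = √((173021 + 169998)*(-270718002072/14397843559 - 204746) + 61180) = √(343019*(-2948171595333086/14397843559) + 61180) = √(-1011278872459559826634/14397843559 + 61180) = √(-1011277991599490887014/14397843559) = I*√14560222317709185975273716642826/14397843559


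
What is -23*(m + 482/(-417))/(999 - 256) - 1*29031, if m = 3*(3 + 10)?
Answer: -8995066724/309831 ≈ -29032.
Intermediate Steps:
m = 39 (m = 3*13 = 39)
-23*(m + 482/(-417))/(999 - 256) - 1*29031 = -23*(39 + 482/(-417))/(999 - 256) - 1*29031 = -23*(39 + 482*(-1/417))/743 - 29031 = -23*(39 - 482/417)/743 - 29031 = -362963/(417*743) - 29031 = -23*15781/309831 - 29031 = -362963/309831 - 29031 = -8995066724/309831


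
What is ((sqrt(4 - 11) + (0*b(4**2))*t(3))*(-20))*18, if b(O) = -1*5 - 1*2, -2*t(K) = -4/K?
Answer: -360*I*sqrt(7) ≈ -952.47*I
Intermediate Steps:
t(K) = 2/K (t(K) = -(-2)/K = 2/K)
b(O) = -7 (b(O) = -5 - 2 = -7)
((sqrt(4 - 11) + (0*b(4**2))*t(3))*(-20))*18 = ((sqrt(4 - 11) + (0*(-7))*(2/3))*(-20))*18 = ((sqrt(-7) + 0*(2*(1/3)))*(-20))*18 = ((I*sqrt(7) + 0*(2/3))*(-20))*18 = ((I*sqrt(7) + 0)*(-20))*18 = ((I*sqrt(7))*(-20))*18 = -20*I*sqrt(7)*18 = -360*I*sqrt(7)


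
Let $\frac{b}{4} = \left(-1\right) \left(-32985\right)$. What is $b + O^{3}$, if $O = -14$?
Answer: $129196$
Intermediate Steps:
$b = 131940$ ($b = 4 \left(\left(-1\right) \left(-32985\right)\right) = 4 \cdot 32985 = 131940$)
$b + O^{3} = 131940 + \left(-14\right)^{3} = 131940 - 2744 = 129196$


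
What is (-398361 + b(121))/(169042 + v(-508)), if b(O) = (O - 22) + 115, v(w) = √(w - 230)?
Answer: -33651782587/14287599251 + 1194441*I*√82/28575198502 ≈ -2.3553 + 0.00037851*I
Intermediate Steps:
v(w) = √(-230 + w)
b(O) = 93 + O (b(O) = (-22 + O) + 115 = 93 + O)
(-398361 + b(121))/(169042 + v(-508)) = (-398361 + (93 + 121))/(169042 + √(-230 - 508)) = (-398361 + 214)/(169042 + √(-738)) = -398147/(169042 + 3*I*√82)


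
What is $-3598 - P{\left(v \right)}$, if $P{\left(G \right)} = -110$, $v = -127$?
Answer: $-3488$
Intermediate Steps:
$-3598 - P{\left(v \right)} = -3598 - -110 = -3598 + 110 = -3488$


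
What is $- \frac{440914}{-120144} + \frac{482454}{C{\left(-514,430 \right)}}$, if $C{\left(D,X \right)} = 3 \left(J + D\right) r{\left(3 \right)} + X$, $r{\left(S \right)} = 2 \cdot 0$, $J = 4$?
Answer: $\frac{14538386599}{12915480} \approx 1125.7$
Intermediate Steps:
$r{\left(S \right)} = 0$
$C{\left(D,X \right)} = X$ ($C{\left(D,X \right)} = 3 \left(4 + D\right) 0 + X = \left(12 + 3 D\right) 0 + X = 0 + X = X$)
$- \frac{440914}{-120144} + \frac{482454}{C{\left(-514,430 \right)}} = - \frac{440914}{-120144} + \frac{482454}{430} = \left(-440914\right) \left(- \frac{1}{120144}\right) + 482454 \cdot \frac{1}{430} = \frac{220457}{60072} + \frac{241227}{215} = \frac{14538386599}{12915480}$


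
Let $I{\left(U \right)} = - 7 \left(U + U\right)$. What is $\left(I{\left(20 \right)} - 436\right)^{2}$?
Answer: $512656$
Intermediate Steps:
$I{\left(U \right)} = - 14 U$ ($I{\left(U \right)} = - 7 \cdot 2 U = - 14 U$)
$\left(I{\left(20 \right)} - 436\right)^{2} = \left(\left(-14\right) 20 - 436\right)^{2} = \left(-280 - 436\right)^{2} = \left(-716\right)^{2} = 512656$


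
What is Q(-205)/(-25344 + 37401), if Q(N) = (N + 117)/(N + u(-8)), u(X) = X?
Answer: 88/2568141 ≈ 3.4266e-5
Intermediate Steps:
Q(N) = (117 + N)/(-8 + N) (Q(N) = (N + 117)/(N - 8) = (117 + N)/(-8 + N))
Q(-205)/(-25344 + 37401) = ((117 - 205)/(-8 - 205))/(-25344 + 37401) = (-88/(-213))/12057 = -1/213*(-88)*(1/12057) = (88/213)*(1/12057) = 88/2568141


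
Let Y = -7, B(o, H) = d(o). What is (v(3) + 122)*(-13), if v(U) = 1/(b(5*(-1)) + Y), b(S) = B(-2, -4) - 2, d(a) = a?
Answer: -17433/11 ≈ -1584.8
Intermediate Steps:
B(o, H) = o
b(S) = -4 (b(S) = -2 - 2 = -4)
v(U) = -1/11 (v(U) = 1/(-4 - 7) = 1/(-11) = -1/11)
(v(3) + 122)*(-13) = (-1/11 + 122)*(-13) = (1341/11)*(-13) = -17433/11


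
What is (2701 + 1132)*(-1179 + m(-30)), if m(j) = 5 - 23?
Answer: -4588101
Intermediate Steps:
m(j) = -18
(2701 + 1132)*(-1179 + m(-30)) = (2701 + 1132)*(-1179 - 18) = 3833*(-1197) = -4588101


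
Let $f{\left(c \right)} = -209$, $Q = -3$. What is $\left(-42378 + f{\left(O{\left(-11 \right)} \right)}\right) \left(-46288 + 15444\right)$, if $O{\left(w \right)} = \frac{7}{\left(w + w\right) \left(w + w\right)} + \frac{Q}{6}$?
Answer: $1313553428$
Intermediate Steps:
$O{\left(w \right)} = - \frac{1}{2} + \frac{7}{4 w^{2}}$ ($O{\left(w \right)} = \frac{7}{\left(w + w\right) \left(w + w\right)} - \frac{3}{6} = \frac{7}{2 w 2 w} - \frac{1}{2} = \frac{7}{4 w^{2}} - \frac{1}{2} = - \frac{1}{2} + \frac{7}{4 w^{2}}$)
$\left(-42378 + f{\left(O{\left(-11 \right)} \right)}\right) \left(-46288 + 15444\right) = \left(-42378 - 209\right) \left(-46288 + 15444\right) = \left(-42587\right) \left(-30844\right) = 1313553428$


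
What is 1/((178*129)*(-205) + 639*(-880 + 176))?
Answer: -1/5157066 ≈ -1.9391e-7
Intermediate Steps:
1/((178*129)*(-205) + 639*(-880 + 176)) = 1/(22962*(-205) + 639*(-704)) = 1/(-4707210 - 449856) = 1/(-5157066) = -1/5157066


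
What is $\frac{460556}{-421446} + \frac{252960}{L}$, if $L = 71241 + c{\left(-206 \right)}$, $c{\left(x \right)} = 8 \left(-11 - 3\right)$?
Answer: $\frac{36925046218}{14988516267} \approx 2.4636$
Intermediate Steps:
$c{\left(x \right)} = -112$ ($c{\left(x \right)} = 8 \left(-14\right) = -112$)
$L = 71129$ ($L = 71241 - 112 = 71129$)
$\frac{460556}{-421446} + \frac{252960}{L} = \frac{460556}{-421446} + \frac{252960}{71129} = 460556 \left(- \frac{1}{421446}\right) + 252960 \cdot \frac{1}{71129} = - \frac{230278}{210723} + \frac{252960}{71129} = \frac{36925046218}{14988516267}$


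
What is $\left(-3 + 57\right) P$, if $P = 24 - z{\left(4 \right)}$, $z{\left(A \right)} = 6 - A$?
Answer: $1188$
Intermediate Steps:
$P = 22$ ($P = 24 - \left(6 - 4\right) = 24 - 2 = 22$)
$\left(-3 + 57\right) P = \left(-3 + 57\right) 22 = 54 \cdot 22 = 1188$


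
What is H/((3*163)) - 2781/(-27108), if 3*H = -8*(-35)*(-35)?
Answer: -9688099/1472868 ≈ -6.5777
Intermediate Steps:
H = -9800/3 (H = (-8*(-35)*(-35))/3 = (280*(-35))/3 = (⅓)*(-9800) = -9800/3 ≈ -3266.7)
H/((3*163)) - 2781/(-27108) = -9800/(3*(3*163)) - 2781/(-27108) = -9800/3/489 - 2781*(-1/27108) = -9800/3*1/489 + 103/1004 = -9800/1467 + 103/1004 = -9688099/1472868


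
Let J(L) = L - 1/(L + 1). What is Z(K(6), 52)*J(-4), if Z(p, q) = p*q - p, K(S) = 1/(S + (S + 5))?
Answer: -11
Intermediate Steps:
K(S) = 1/(5 + 2*S) (K(S) = 1/(S + (5 + S)) = 1/(5 + 2*S))
J(L) = L - 1/(1 + L)
Z(p, q) = -p + p*q
Z(K(6), 52)*J(-4) = ((-1 + 52)/(5 + 2*6))*((-1 - 4 + (-4)²)/(1 - 4)) = (51/(5 + 12))*((-1 - 4 + 16)/(-3)) = (51/17)*(-⅓*11) = ((1/17)*51)*(-11/3) = 3*(-11/3) = -11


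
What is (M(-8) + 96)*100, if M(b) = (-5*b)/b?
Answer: 9100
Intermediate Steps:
M(b) = -5
(M(-8) + 96)*100 = (-5 + 96)*100 = 91*100 = 9100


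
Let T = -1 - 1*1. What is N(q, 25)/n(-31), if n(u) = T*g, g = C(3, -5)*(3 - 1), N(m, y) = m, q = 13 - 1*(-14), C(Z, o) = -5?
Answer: 27/20 ≈ 1.3500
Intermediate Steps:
q = 27 (q = 13 + 14 = 27)
g = -10 (g = -5*(3 - 1) = -5*2 = -10)
T = -2 (T = -1 - 1 = -2)
n(u) = 20 (n(u) = -2*(-10) = 20)
N(q, 25)/n(-31) = 27/20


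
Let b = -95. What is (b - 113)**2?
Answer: 43264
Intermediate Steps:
(b - 113)**2 = (-95 - 113)**2 = (-208)**2 = 43264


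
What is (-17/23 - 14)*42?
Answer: -14238/23 ≈ -619.04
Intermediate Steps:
(-17/23 - 14)*42 = -339/23*42 = -14238/23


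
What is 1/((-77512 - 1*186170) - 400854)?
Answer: -1/664536 ≈ -1.5048e-6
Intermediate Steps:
1/((-77512 - 1*186170) - 400854) = 1/((-77512 - 186170) - 400854) = 1/(-263682 - 400854) = 1/(-664536) = -1/664536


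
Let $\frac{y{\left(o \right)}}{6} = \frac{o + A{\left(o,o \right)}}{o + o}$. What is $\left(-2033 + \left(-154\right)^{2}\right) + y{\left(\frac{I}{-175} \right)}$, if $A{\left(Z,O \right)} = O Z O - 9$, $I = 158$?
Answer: $\frac{105089668561}{4838750} \approx 21718.0$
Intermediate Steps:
$A{\left(Z,O \right)} = -9 + Z O^{2}$ ($A{\left(Z,O \right)} = Z O^{2} - 9 = -9 + Z O^{2}$)
$y{\left(o \right)} = \frac{3 \left(-9 + o + o^{3}\right)}{o}$ ($y{\left(o \right)} = 6 \frac{o + \left(-9 + o o^{2}\right)}{o + o} = 6 \frac{o + \left(-9 + o^{3}\right)}{2 o} = 6 \left(-9 + o + o^{3}\right) \frac{1}{2 o} = 6 \frac{-9 + o + o^{3}}{2 o} = \frac{3 \left(-9 + o + o^{3}\right)}{o}$)
$\left(-2033 + \left(-154\right)^{2}\right) + y{\left(\frac{I}{-175} \right)} = \left(-2033 + \left(-154\right)^{2}\right) + \left(3 - \frac{27}{158 \frac{1}{-175}} + 3 \left(\frac{158}{-175}\right)^{2}\right) = \left(-2033 + 23716\right) + \left(3 - \frac{27}{158 \left(- \frac{1}{175}\right)} + 3 \left(158 \left(- \frac{1}{175}\right)\right)^{2}\right) = 21683 + \left(3 - \frac{27}{- \frac{158}{175}} + 3 \left(- \frac{158}{175}\right)^{2}\right) = 21683 + \left(3 - - \frac{4725}{158} + 3 \cdot \frac{24964}{30625}\right) = 21683 + \left(3 + \frac{4725}{158} + \frac{74892}{30625}\right) = 21683 + \frac{171052311}{4838750} = \frac{105089668561}{4838750}$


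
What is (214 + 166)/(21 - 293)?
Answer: -95/68 ≈ -1.3971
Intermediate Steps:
(214 + 166)/(21 - 293) = 380/(-272) = 380*(-1/272) = -95/68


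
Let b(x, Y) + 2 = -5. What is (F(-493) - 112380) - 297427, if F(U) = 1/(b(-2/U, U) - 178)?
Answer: -75814296/185 ≈ -4.0981e+5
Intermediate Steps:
b(x, Y) = -7 (b(x, Y) = -2 - 5 = -7)
F(U) = -1/185 (F(U) = 1/(-7 - 178) = 1/(-185) = -1/185)
(F(-493) - 112380) - 297427 = (-1/185 - 112380) - 297427 = -20790301/185 - 297427 = -75814296/185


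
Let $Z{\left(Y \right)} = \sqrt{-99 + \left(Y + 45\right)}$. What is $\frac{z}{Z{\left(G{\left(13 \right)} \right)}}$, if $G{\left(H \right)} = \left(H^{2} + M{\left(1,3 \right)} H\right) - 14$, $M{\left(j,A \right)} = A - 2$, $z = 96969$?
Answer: $\frac{32323 \sqrt{114}}{38} \approx 9082.0$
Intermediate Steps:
$M{\left(j,A \right)} = -2 + A$
$G{\left(H \right)} = -14 + H + H^{2}$ ($G{\left(H \right)} = \left(H^{2} + \left(-2 + 3\right) H\right) - 14 = \left(H^{2} + 1 H\right) - 14 = \left(H^{2} + H\right) - 14 = \left(H + H^{2}\right) - 14 = -14 + H + H^{2}$)
$Z{\left(Y \right)} = \sqrt{-54 + Y}$ ($Z{\left(Y \right)} = \sqrt{-99 + \left(45 + Y\right)} = \sqrt{-54 + Y}$)
$\frac{z}{Z{\left(G{\left(13 \right)} \right)}} = \frac{96969}{\sqrt{-54 + \left(-14 + 13 + 13^{2}\right)}} = \frac{96969}{\sqrt{-54 + \left(-14 + 13 + 169\right)}} = \frac{96969}{\sqrt{-54 + 168}} = \frac{96969}{\sqrt{114}} = 96969 \frac{\sqrt{114}}{114} = \frac{32323 \sqrt{114}}{38}$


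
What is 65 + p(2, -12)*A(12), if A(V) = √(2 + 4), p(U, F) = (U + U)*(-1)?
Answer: 65 - 4*√6 ≈ 55.202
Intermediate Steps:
p(U, F) = -2*U (p(U, F) = (2*U)*(-1) = -2*U)
A(V) = √6
65 + p(2, -12)*A(12) = 65 + (-2*2)*√6 = 65 - 4*√6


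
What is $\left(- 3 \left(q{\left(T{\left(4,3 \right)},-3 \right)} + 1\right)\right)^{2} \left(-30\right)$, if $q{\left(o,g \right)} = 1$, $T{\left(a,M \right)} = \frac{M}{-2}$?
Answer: $-1080$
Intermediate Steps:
$T{\left(a,M \right)} = - \frac{M}{2}$ ($T{\left(a,M \right)} = M \left(- \frac{1}{2}\right) = - \frac{M}{2}$)
$\left(- 3 \left(q{\left(T{\left(4,3 \right)},-3 \right)} + 1\right)\right)^{2} \left(-30\right) = \left(- 3 \left(1 + 1\right)\right)^{2} \left(-30\right) = \left(\left(-3\right) 2\right)^{2} \left(-30\right) = \left(-6\right)^{2} \left(-30\right) = 36 \left(-30\right) = -1080$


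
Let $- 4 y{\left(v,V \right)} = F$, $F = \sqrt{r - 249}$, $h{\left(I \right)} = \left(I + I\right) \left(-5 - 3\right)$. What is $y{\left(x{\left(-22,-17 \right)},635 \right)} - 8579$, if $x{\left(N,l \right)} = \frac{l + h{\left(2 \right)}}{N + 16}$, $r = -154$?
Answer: $-8579 - \frac{i \sqrt{403}}{4} \approx -8579.0 - 5.0187 i$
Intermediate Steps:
$h{\left(I \right)} = - 16 I$ ($h{\left(I \right)} = 2 I \left(-8\right) = - 16 I$)
$x{\left(N,l \right)} = \frac{-32 + l}{16 + N}$ ($x{\left(N,l \right)} = \frac{l - 32}{N + 16} = \frac{l - 32}{16 + N} = \frac{-32 + l}{16 + N}$)
$F = i \sqrt{403}$ ($F = \sqrt{-154 - 249} = \sqrt{-403} = i \sqrt{403} \approx 20.075 i$)
$y{\left(v,V \right)} = - \frac{i \sqrt{403}}{4}$
$y{\left(x{\left(-22,-17 \right)},635 \right)} - 8579 = - \frac{i \sqrt{403}}{4} - 8579 = -8579 - \frac{i \sqrt{403}}{4}$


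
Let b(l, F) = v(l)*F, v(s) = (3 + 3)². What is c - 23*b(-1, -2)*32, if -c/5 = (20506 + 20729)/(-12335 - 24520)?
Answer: 130215089/2457 ≈ 52998.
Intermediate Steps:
c = 13745/2457 (c = -5*(20506 + 20729)/(-12335 - 24520) = -206175/(-36855) = -206175*(-1)/36855 = -5*(-2749/2457) = 13745/2457 ≈ 5.5942)
v(s) = 36 (v(s) = 6² = 36)
b(l, F) = 36*F
c - 23*b(-1, -2)*32 = 13745/2457 - 23*(36*(-2))*32 = 13745/2457 - 23*(-72)*32 = 13745/2457 - (-1656)*32 = 13745/2457 - 1*(-52992) = 13745/2457 + 52992 = 130215089/2457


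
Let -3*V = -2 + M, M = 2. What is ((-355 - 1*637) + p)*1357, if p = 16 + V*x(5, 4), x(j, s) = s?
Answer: -1324432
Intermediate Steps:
V = 0 (V = -(-2 + 2)/3 = -⅓*0 = 0)
p = 16 (p = 16 + 0*4 = 16 + 0 = 16)
((-355 - 1*637) + p)*1357 = ((-355 - 1*637) + 16)*1357 = ((-355 - 637) + 16)*1357 = (-992 + 16)*1357 = -976*1357 = -1324432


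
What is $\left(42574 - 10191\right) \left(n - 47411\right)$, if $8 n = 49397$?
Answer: $- \frac{10682860253}{8} \approx -1.3354 \cdot 10^{9}$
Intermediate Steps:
$n = \frac{49397}{8}$ ($n = \frac{1}{8} \cdot 49397 = \frac{49397}{8} \approx 6174.6$)
$\left(42574 - 10191\right) \left(n - 47411\right) = \left(42574 - 10191\right) \left(\frac{49397}{8} - 47411\right) = 32383 \left(- \frac{329891}{8}\right) = - \frac{10682860253}{8}$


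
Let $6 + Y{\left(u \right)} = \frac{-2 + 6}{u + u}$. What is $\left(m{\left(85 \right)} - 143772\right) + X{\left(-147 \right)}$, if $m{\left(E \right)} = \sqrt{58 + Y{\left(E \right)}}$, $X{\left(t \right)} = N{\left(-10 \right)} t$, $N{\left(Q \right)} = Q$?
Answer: $-142302 + \frac{\sqrt{375870}}{85} \approx -1.4229 \cdot 10^{5}$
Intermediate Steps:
$Y{\left(u \right)} = -6 + \frac{2}{u}$ ($Y{\left(u \right)} = -6 + \frac{-2 + 6}{u + u} = -6 + \frac{4}{2 u} = -6 + 4 \frac{1}{2 u} = -6 + \frac{2}{u}$)
$X{\left(t \right)} = - 10 t$
$m{\left(E \right)} = \sqrt{52 + \frac{2}{E}}$ ($m{\left(E \right)} = \sqrt{58 - \left(6 - \frac{2}{E}\right)} = \sqrt{52 + \frac{2}{E}}$)
$\left(m{\left(85 \right)} - 143772\right) + X{\left(-147 \right)} = \left(\sqrt{52 + \frac{2}{85}} - 143772\right) - -1470 = \left(\sqrt{52 + 2 \cdot \frac{1}{85}} - 143772\right) + 1470 = \left(\sqrt{52 + \frac{2}{85}} - 143772\right) + 1470 = \left(\sqrt{\frac{4422}{85}} - 143772\right) + 1470 = \left(\frac{\sqrt{375870}}{85} - 143772\right) + 1470 = \left(-143772 + \frac{\sqrt{375870}}{85}\right) + 1470 = -142302 + \frac{\sqrt{375870}}{85}$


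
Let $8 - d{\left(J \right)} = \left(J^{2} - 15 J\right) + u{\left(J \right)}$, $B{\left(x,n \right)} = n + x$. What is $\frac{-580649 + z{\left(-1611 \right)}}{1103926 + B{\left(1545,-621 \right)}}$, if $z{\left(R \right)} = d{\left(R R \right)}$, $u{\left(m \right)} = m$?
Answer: $- \frac{3367827669594}{552425} \approx -6.0964 \cdot 10^{6}$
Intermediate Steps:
$d{\left(J \right)} = 8 - J^{2} + 14 J$ ($d{\left(J \right)} = 8 - \left(\left(J^{2} - 15 J\right) + J\right) = 8 - \left(J^{2} - 14 J\right) = 8 - J^{2} + 14 J$)
$z{\left(R \right)} = 8 - R^{4} + 14 R^{2}$ ($z{\left(R \right)} = 8 - \left(R R\right)^{2} + 14 R R = 8 - \left(R^{2}\right)^{2} + 14 R^{2} = 8 - R^{4} + 14 R^{2}$)
$\frac{-580649 + z{\left(-1611 \right)}}{1103926 + B{\left(1545,-621 \right)}} = \frac{-580649 + \left(8 - \left(-1611\right)^{4} + 14 \left(-1611\right)^{2}\right)}{1103926 + \left(-621 + 1545\right)} = \frac{-580649 + \left(8 - 6735691093041 + 14 \cdot 2595321\right)}{1103926 + 924} = \frac{-580649 + \left(8 - 6735691093041 + 36334494\right)}{1104850} = \left(-580649 - 6735654758539\right) \frac{1}{1104850} = \left(-6735655339188\right) \frac{1}{1104850} = - \frac{3367827669594}{552425}$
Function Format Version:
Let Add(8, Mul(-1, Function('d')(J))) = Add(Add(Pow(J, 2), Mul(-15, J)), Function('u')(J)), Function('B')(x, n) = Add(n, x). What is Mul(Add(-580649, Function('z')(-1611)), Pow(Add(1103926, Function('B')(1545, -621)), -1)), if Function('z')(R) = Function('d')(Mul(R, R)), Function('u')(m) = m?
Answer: Rational(-3367827669594, 552425) ≈ -6.0964e+6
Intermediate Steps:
Function('d')(J) = Add(8, Mul(-1, Pow(J, 2)), Mul(14, J)) (Function('d')(J) = Add(8, Mul(-1, Add(Add(Pow(J, 2), Mul(-15, J)), J))) = Add(8, Mul(-1, Add(Pow(J, 2), Mul(-14, J)))) = Add(8, Add(Mul(-1, Pow(J, 2)), Mul(14, J))) = Add(8, Mul(-1, Pow(J, 2)), Mul(14, J)))
Function('z')(R) = Add(8, Mul(-1, Pow(R, 4)), Mul(14, Pow(R, 2))) (Function('z')(R) = Add(8, Mul(-1, Pow(Mul(R, R), 2)), Mul(14, Mul(R, R))) = Add(8, Mul(-1, Pow(Pow(R, 2), 2)), Mul(14, Pow(R, 2))) = Add(8, Mul(-1, Pow(R, 4)), Mul(14, Pow(R, 2))))
Mul(Add(-580649, Function('z')(-1611)), Pow(Add(1103926, Function('B')(1545, -621)), -1)) = Mul(Add(-580649, Add(8, Mul(-1, Pow(-1611, 4)), Mul(14, Pow(-1611, 2)))), Pow(Add(1103926, Add(-621, 1545)), -1)) = Mul(Add(-580649, Add(8, Mul(-1, 6735691093041), Mul(14, 2595321))), Pow(Add(1103926, 924), -1)) = Mul(Add(-580649, Add(8, -6735691093041, 36334494)), Pow(1104850, -1)) = Mul(Add(-580649, -6735654758539), Rational(1, 1104850)) = Mul(-6735655339188, Rational(1, 1104850)) = Rational(-3367827669594, 552425)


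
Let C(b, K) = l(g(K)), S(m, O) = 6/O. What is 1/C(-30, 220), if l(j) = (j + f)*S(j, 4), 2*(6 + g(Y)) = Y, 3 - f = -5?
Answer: 1/168 ≈ 0.0059524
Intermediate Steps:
f = 8 (f = 3 - 1*(-5) = 3 + 5 = 8)
g(Y) = -6 + Y/2
l(j) = 12 + 3*j/2 (l(j) = (j + 8)*(6/4) = (8 + j)*(6*(¼)) = (8 + j)*(3/2) = 12 + 3*j/2)
C(b, K) = 3 + 3*K/4 (C(b, K) = 12 + 3*(-6 + K/2)/2 = 12 + (-9 + 3*K/4) = 3 + 3*K/4)
1/C(-30, 220) = 1/(3 + (¾)*220) = 1/(3 + 165) = 1/168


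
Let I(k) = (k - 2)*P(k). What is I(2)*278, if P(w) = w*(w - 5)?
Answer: 0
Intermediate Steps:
P(w) = w*(-5 + w)
I(k) = k*(-5 + k)*(-2 + k) (I(k) = (k - 2)*(k*(-5 + k)) = (-2 + k)*(k*(-5 + k)) = k*(-5 + k)*(-2 + k))
I(2)*278 = (2*(-5 + 2)*(-2 + 2))*278 = (2*(-3)*0)*278 = 0*278 = 0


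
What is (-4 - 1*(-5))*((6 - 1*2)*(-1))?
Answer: -4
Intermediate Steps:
(-4 - 1*(-5))*((6 - 1*2)*(-1)) = (-4 + 5)*((6 - 2)*(-1)) = 1*(4*(-1)) = 1*(-4) = -4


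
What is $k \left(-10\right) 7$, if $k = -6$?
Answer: $420$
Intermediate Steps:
$k \left(-10\right) 7 = \left(-6\right) \left(-10\right) 7 = 60 \cdot 7 = 420$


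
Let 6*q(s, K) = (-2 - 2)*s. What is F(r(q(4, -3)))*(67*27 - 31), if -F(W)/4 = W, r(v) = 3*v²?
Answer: -455168/3 ≈ -1.5172e+5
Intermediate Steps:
q(s, K) = -2*s/3 (q(s, K) = ((-2 - 2)*s)/6 = (-4*s)/6 = -2*s/3)
F(W) = -4*W
F(r(q(4, -3)))*(67*27 - 31) = (-12*(-⅔*4)²)*(67*27 - 31) = (-12*(-8/3)²)*(1809 - 31) = -12*64/9*1778 = -4*64/3*1778 = -256/3*1778 = -455168/3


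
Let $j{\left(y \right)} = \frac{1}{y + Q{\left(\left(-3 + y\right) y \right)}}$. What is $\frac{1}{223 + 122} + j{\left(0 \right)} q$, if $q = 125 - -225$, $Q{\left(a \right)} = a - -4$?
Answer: $\frac{60377}{690} \approx 87.503$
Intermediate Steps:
$Q{\left(a \right)} = 4 + a$ ($Q{\left(a \right)} = a + 4 = 4 + a$)
$q = 350$ ($q = 125 + 225 = 350$)
$j{\left(y \right)} = \frac{1}{4 + y + y \left(-3 + y\right)}$ ($j{\left(y \right)} = \frac{1}{y + \left(4 + \left(-3 + y\right) y\right)} = \frac{1}{y + \left(4 + y \left(-3 + y\right)\right)} = \frac{1}{4 + y + y \left(-3 + y\right)}$)
$\frac{1}{223 + 122} + j{\left(0 \right)} q = \frac{1}{223 + 122} + \frac{1}{4 + 0 + 0 \left(-3 + 0\right)} 350 = \frac{1}{345} + \frac{1}{4 + 0 + 0 \left(-3\right)} 350 = \frac{1}{345} + \frac{1}{4 + 0 + 0} \cdot 350 = \frac{1}{345} + \frac{1}{4} \cdot 350 = \frac{1}{345} + \frac{175}{2} = \frac{60377}{690}$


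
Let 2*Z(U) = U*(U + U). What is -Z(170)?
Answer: -28900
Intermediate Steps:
Z(U) = U² (Z(U) = (U*(U + U))/2 = (U*(2*U))/2 = (2*U²)/2 = U²)
-Z(170) = -1*170² = -1*28900 = -28900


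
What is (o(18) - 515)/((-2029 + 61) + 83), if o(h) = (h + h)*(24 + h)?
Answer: -997/1885 ≈ -0.52891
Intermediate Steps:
o(h) = 2*h*(24 + h) (o(h) = (2*h)*(24 + h) = 2*h*(24 + h))
(o(18) - 515)/((-2029 + 61) + 83) = (2*18*(24 + 18) - 515)/((-2029 + 61) + 83) = (2*18*42 - 515)/(-1968 + 83) = (1512 - 515)/(-1885) = 997*(-1/1885) = -997/1885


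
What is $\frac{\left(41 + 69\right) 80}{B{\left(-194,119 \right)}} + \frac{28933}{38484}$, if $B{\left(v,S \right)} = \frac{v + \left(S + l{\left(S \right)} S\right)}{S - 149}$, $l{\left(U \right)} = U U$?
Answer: $\frac{9648689843}{16212193164} \approx 0.59515$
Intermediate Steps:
$l{\left(U \right)} = U^{2}$
$B{\left(v,S \right)} = \frac{S + v + S^{3}}{-149 + S}$ ($B{\left(v,S \right)} = \frac{v + \left(S + S^{2} S\right)}{S - 149} = \frac{v + \left(S + S^{3}\right)}{-149 + S} = \frac{S + v + S^{3}}{-149 + S}$)
$\frac{\left(41 + 69\right) 80}{B{\left(-194,119 \right)}} + \frac{28933}{38484} = \frac{\left(41 + 69\right) 80}{\frac{1}{-149 + 119} \left(119 - 194 + 119^{3}\right)} + \frac{28933}{38484} = \frac{110 \cdot 80}{\frac{1}{-30} \left(119 - 194 + 1685159\right)} + 28933 \cdot \frac{1}{38484} = \frac{8800}{\left(- \frac{1}{30}\right) 1685084} + \frac{28933}{38484} = \frac{8800}{- \frac{842542}{15}} + \frac{28933}{38484} = 8800 \left(- \frac{15}{842542}\right) + \frac{28933}{38484} = - \frac{66000}{421271} + \frac{28933}{38484} = \frac{9648689843}{16212193164}$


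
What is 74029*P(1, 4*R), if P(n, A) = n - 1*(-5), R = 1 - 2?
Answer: 444174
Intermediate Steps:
R = -1
P(n, A) = 5 + n (P(n, A) = n + 5 = 5 + n)
74029*P(1, 4*R) = 74029*(5 + 1) = 74029*6 = 444174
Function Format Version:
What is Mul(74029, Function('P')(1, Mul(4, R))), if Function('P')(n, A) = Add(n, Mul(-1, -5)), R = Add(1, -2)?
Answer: 444174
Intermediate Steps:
R = -1
Function('P')(n, A) = Add(5, n) (Function('P')(n, A) = Add(n, 5) = Add(5, n))
Mul(74029, Function('P')(1, Mul(4, R))) = Mul(74029, Add(5, 1)) = Mul(74029, 6) = 444174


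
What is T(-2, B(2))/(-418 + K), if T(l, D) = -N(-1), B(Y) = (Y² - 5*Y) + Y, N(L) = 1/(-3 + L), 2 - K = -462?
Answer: 1/184 ≈ 0.0054348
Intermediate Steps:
K = 464 (K = 2 - 1*(-462) = 2 + 462 = 464)
B(Y) = Y² - 4*Y
T(l, D) = ¼ (T(l, D) = -1/(-3 - 1) = -1/(-4) = -1*(-¼) = ¼)
T(-2, B(2))/(-418 + K) = 1/(4*(-418 + 464)) = (¼)/46 = (¼)*(1/46) = 1/184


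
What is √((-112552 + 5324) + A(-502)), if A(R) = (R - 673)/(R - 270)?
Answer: 9*I*√197238473/386 ≈ 327.45*I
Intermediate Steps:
A(R) = (-673 + R)/(-270 + R)
√((-112552 + 5324) + A(-502)) = √((-112552 + 5324) + (-673 - 502)/(-270 - 502)) = √(-107228 - 1175/(-772)) = √(-107228 - 1/772*(-1175)) = √(-107228 + 1175/772) = √(-82778841/772) = 9*I*√197238473/386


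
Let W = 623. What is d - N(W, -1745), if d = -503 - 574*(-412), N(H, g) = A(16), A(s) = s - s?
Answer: 235985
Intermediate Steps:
A(s) = 0
N(H, g) = 0
d = 235985 (d = -503 + 236488 = 235985)
d - N(W, -1745) = 235985 - 1*0 = 235985 + 0 = 235985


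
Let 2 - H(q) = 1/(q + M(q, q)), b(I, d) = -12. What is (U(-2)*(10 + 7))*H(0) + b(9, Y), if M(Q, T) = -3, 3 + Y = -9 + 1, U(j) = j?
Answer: -274/3 ≈ -91.333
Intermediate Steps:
Y = -11 (Y = -3 + (-9 + 1) = -3 - 8 = -11)
H(q) = 2 - 1/(-3 + q) (H(q) = 2 - 1/(q - 3) = 2 - 1/(-3 + q))
(U(-2)*(10 + 7))*H(0) + b(9, Y) = (-2*(10 + 7))*((-7 + 2*0)/(-3 + 0)) - 12 = (-2*17)*((-7 + 0)/(-3)) - 12 = -(-34)*(-7)/3 - 12 = -34*7/3 - 12 = -238/3 - 12 = -274/3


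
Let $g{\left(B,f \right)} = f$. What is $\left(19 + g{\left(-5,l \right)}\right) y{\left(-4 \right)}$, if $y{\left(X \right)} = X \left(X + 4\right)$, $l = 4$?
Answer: $0$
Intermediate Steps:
$y{\left(X \right)} = X \left(4 + X\right)$
$\left(19 + g{\left(-5,l \right)}\right) y{\left(-4 \right)} = \left(19 + 4\right) \left(- 4 \left(4 - 4\right)\right) = 23 \left(\left(-4\right) 0\right) = 23 \cdot 0 = 0$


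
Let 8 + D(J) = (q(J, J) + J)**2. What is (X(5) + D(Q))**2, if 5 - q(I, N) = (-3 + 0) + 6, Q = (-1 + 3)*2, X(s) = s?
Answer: 1089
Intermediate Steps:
Q = 4 (Q = 2*2 = 4)
q(I, N) = 2 (q(I, N) = 5 - ((-3 + 0) + 6) = 5 - (-3 + 6) = 5 - 1*3 = 5 - 3 = 2)
D(J) = -8 + (2 + J)**2
(X(5) + D(Q))**2 = (5 + (-8 + (2 + 4)**2))**2 = (5 + (-8 + 6**2))**2 = (5 + (-8 + 36))**2 = (5 + 28)**2 = 33**2 = 1089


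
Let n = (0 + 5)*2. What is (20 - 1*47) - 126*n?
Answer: -1287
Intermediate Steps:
n = 10 (n = 5*2 = 10)
(20 - 1*47) - 126*n = (20 - 1*47) - 126*10 = (20 - 47) - 1260 = -27 - 1260 = -1287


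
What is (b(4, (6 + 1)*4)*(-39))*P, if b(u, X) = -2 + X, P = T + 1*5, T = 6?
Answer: -11154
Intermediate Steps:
P = 11 (P = 6 + 1*5 = 6 + 5 = 11)
(b(4, (6 + 1)*4)*(-39))*P = ((-2 + (6 + 1)*4)*(-39))*11 = ((-2 + 7*4)*(-39))*11 = ((-2 + 28)*(-39))*11 = (26*(-39))*11 = -1014*11 = -11154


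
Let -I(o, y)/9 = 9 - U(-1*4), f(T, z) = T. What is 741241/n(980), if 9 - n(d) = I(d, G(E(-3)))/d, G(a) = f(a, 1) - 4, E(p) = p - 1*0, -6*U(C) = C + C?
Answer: 726416180/8889 ≈ 81721.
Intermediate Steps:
U(C) = -C/3 (U(C) = -(C + C)/6 = -C/3)
E(p) = p (E(p) = p + 0 = p)
G(a) = -4 + a (G(a) = a - 4 = -4 + a)
I(o, y) = -69 (I(o, y) = -9*(9 - (-1)*(-1*4)/3) = -9*(9 - (-1)*(-4)/3) = -9*(9 - 1*4/3) = -9*(9 - 4/3) = -9*23/3 = -69)
n(d) = 9 + 69/d (n(d) = 9 - (-69)/d = 9 + 69/d)
741241/n(980) = 741241/(9 + 69/980) = 741241/(8889/980) = 741241*(980/8889) = 726416180/8889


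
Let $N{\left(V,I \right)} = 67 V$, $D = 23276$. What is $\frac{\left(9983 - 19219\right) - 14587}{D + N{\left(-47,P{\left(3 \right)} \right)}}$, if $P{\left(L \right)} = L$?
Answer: $- \frac{7941}{6709} \approx -1.1836$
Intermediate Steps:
$\frac{\left(9983 - 19219\right) - 14587}{D + N{\left(-47,P{\left(3 \right)} \right)}} = \frac{\left(9983 - 19219\right) - 14587}{23276 + 67 \left(-47\right)} = \frac{\left(9983 - 19219\right) - 14587}{23276 - 3149} = \frac{-9236 - 14587}{20127} = \left(-23823\right) \frac{1}{20127} = - \frac{7941}{6709}$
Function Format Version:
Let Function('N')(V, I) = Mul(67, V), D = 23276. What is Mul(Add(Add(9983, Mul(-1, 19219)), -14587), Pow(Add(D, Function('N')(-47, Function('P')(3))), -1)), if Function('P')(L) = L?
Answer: Rational(-7941, 6709) ≈ -1.1836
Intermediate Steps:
Mul(Add(Add(9983, Mul(-1, 19219)), -14587), Pow(Add(D, Function('N')(-47, Function('P')(3))), -1)) = Mul(Add(Add(9983, Mul(-1, 19219)), -14587), Pow(Add(23276, Mul(67, -47)), -1)) = Mul(Add(Add(9983, -19219), -14587), Pow(Add(23276, -3149), -1)) = Mul(Add(-9236, -14587), Pow(20127, -1)) = Mul(-23823, Rational(1, 20127)) = Rational(-7941, 6709)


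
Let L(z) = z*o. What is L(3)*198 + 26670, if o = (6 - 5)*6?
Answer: 30234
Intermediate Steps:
o = 6 (o = 1*6 = 6)
L(z) = 6*z (L(z) = z*6 = 6*z)
L(3)*198 + 26670 = (6*3)*198 + 26670 = 18*198 + 26670 = 3564 + 26670 = 30234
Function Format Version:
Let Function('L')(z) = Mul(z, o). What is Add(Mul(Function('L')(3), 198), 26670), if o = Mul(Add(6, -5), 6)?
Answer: 30234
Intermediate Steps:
o = 6 (o = Mul(1, 6) = 6)
Function('L')(z) = Mul(6, z) (Function('L')(z) = Mul(z, 6) = Mul(6, z))
Add(Mul(Function('L')(3), 198), 26670) = Add(Mul(Mul(6, 3), 198), 26670) = Add(Mul(18, 198), 26670) = Add(3564, 26670) = 30234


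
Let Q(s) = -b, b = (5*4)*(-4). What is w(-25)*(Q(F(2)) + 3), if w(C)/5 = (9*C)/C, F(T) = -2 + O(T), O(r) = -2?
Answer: 3735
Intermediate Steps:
b = -80 (b = 20*(-4) = -80)
F(T) = -4 (F(T) = -2 - 2 = -4)
w(C) = 45 (w(C) = 5*((9*C)/C) = 5*9 = 45)
Q(s) = 80 (Q(s) = -1*(-80) = 80)
w(-25)*(Q(F(2)) + 3) = 45*(80 + 3) = 45*83 = 3735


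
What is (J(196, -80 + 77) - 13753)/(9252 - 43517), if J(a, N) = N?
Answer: 13756/34265 ≈ 0.40146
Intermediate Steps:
(J(196, -80 + 77) - 13753)/(9252 - 43517) = ((-80 + 77) - 13753)/(9252 - 43517) = (-3 - 13753)/(-34265) = -13756*(-1/34265) = 13756/34265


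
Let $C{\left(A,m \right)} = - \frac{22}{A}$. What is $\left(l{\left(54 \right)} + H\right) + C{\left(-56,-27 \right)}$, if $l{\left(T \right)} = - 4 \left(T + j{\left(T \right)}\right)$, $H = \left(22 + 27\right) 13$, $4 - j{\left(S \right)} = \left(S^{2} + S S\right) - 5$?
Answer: $\frac{663975}{28} \approx 23713.0$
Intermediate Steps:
$j{\left(S \right)} = 9 - 2 S^{2}$ ($j{\left(S \right)} = 4 - \left(\left(S^{2} + S S\right) - 5\right) = 4 - \left(\left(S^{2} + S^{2}\right) - 5\right) = 4 - \left(2 S^{2} - 5\right) = 4 - \left(-5 + 2 S^{2}\right) = 9 - 2 S^{2}$)
$H = 637$ ($H = 49 \cdot 13 = 637$)
$l{\left(T \right)} = -36 - 4 T + 8 T^{2}$ ($l{\left(T \right)} = - 4 \left(T - \left(-9 + 2 T^{2}\right)\right) = - 4 \left(9 + T - 2 T^{2}\right) = -36 - 4 T + 8 T^{2}$)
$\left(l{\left(54 \right)} + H\right) + C{\left(-56,-27 \right)} = \left(\left(-36 - 216 + 8 \cdot 54^{2}\right) + 637\right) - \frac{22}{-56} = \left(\left(-36 - 216 + 8 \cdot 2916\right) + 637\right) - - \frac{11}{28} = \left(\left(-36 - 216 + 23328\right) + 637\right) + \frac{11}{28} = \left(23076 + 637\right) + \frac{11}{28} = 23713 + \frac{11}{28} = \frac{663975}{28}$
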